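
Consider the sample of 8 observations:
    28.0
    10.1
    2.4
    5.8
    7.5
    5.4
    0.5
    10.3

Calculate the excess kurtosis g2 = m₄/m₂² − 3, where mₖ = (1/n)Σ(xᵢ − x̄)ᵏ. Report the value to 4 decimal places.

1.5166

x̄ = 8.7500
Σ(xᵢ − x̄)² = 504.6600 ⇒ m₂ = 63.08250
Σ(xᵢ − x̄)⁴ = 143788.1873 ⇒ m₄ = 17973.52341
m₂² = 3979.40181
g2 = m₄/m₂² − 3 = 4.51664 − 3 ≈ 1.5166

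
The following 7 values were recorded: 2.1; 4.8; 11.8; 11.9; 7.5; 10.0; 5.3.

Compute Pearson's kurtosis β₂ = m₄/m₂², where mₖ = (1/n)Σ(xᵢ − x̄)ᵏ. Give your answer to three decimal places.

1.632

x̄ = 7.6286
Σ(xᵢ − x̄)² = 85.2743 ⇒ m₂ = 12.18204
Σ(xᵢ − x̄)⁴ = 1694.9374 ⇒ m₄ = 242.13391
m₂² = 148.40212
β₂ = m₄/m₂² = 242.13391 / 148.40212 ≈ 1.632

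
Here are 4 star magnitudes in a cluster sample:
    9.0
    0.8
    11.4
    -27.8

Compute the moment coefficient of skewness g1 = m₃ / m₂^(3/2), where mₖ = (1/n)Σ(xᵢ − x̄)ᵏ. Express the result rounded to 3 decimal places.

x̄ = (9.0 + 0.8 + 11.4 - 27.8) / 4 = -1.6500
deviations (xᵢ − x̄): 10.6500, 2.4500, 13.0500, -26.1500
Σ(xᵢ − x̄)² = 973.5500 ⇒ m₂ = 973.5500/4 = 243.38750
Σ(xᵢ − x̄)³ = -14436.8550 ⇒ m₃ = -14436.8550/4 = -3609.21375
m₂^(3/2) = 243.38750^(1.5) = 3797.05952
g1 = m₃ / m₂^(3/2) = -3609.21375 / 3797.05952 ≈ -0.951

-0.951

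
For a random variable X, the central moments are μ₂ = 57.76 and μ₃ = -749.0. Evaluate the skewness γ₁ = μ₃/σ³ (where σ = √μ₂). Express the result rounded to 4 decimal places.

-1.7062

σ = √μ₂ = √57.76 = 7.60000
σ³ = μ₂^(3/2) = 438.97600
γ₁ = μ₃/σ³ = -749.0 / 438.97600 ≈ -1.7062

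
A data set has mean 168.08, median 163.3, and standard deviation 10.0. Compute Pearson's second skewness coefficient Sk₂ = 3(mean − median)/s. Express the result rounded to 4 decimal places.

1.4340

Sk₂ = 3(168.08 − 163.3) / 10.0 = 3 × 4.7800 / 10.0
    = 14.3400 / 10.0 ≈ 1.4340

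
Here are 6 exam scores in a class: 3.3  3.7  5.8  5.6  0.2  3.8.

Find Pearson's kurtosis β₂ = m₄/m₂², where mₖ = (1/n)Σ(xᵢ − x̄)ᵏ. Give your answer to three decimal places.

2.677

x̄ = 3.7333
Σ(xᵢ − x̄)² = 20.4333 ⇒ m₂ = 3.40556
Σ(xᵢ − x̄)⁴ = 186.2804 ⇒ m₄ = 31.04673
m₂² = 11.59781
β₂ = m₄/m₂² = 31.04673 / 11.59781 ≈ 2.677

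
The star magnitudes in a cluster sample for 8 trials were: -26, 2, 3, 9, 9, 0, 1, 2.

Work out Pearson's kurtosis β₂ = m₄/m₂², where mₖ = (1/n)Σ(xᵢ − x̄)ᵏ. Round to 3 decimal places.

5.134

x̄ = 0.0000
Σ(xᵢ − x̄)² = 856.0000 ⇒ m₂ = 107.00000
Σ(xᵢ − x̄)⁴ = 470212.0000 ⇒ m₄ = 58776.50000
m₂² = 11449.00000
β₂ = m₄/m₂² = 58776.50000 / 11449.00000 ≈ 5.134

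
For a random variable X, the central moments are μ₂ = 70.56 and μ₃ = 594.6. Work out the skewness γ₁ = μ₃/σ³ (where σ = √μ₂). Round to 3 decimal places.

σ = √μ₂ = √70.56 = 8.40000
σ³ = μ₂^(3/2) = 592.70400
γ₁ = μ₃/σ³ = 594.6 / 592.70400 ≈ 1.003

1.003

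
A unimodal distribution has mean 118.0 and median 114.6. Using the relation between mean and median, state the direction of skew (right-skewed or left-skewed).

mean − median = 118.0 − 114.6 = 3.4
mean > median ⇒ the longer tail is on the right ⇒ right-skewed (positively skewed).

right-skewed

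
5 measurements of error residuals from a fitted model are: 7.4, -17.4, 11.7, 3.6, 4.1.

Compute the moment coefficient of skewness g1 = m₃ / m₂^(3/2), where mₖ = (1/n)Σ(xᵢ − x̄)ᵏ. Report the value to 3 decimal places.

-1.184

x̄ = (7.4 - 17.4 + 11.7 + 3.6 + 4.1) / 5 = 1.8800
deviations (xᵢ − x̄): 5.5200, -19.2800, 9.8200, 1.7200, 2.2200
Σ(xᵢ − x̄)² = 506.5080 ⇒ m₂ = 506.5080/5 = 101.30160
Σ(xᵢ − x̄)³ = -6035.5385 ⇒ m₃ = -6035.5385/5 = -1207.10770
m₂^(3/2) = 101.30160^(1.5) = 1019.58739
g1 = m₃ / m₂^(3/2) = -1207.10770 / 1019.58739 ≈ -1.184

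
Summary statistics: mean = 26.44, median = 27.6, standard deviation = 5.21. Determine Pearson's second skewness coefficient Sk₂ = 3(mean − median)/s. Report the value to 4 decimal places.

Sk₂ = 3(26.44 − 27.6) / 5.21 = 3 × -1.1600 / 5.21
    = -3.4800 / 5.21 ≈ -0.6679

-0.6679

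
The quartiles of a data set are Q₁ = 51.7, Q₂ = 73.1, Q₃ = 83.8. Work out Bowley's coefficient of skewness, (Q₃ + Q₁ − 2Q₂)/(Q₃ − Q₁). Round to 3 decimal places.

numerator: Q₃ + Q₁ − 2Q₂ = 83.8 + 51.7 − 2×73.1 = -10.7000
denominator: Q₃ − Q₁ = 83.8 − 51.7 = 32.1000
Bowley skewness = -10.7000 / 32.1000 ≈ -0.333

-0.333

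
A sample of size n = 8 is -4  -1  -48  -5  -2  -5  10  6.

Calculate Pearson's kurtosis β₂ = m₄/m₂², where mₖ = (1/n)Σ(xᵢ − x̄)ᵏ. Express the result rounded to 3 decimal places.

5.180

x̄ = -6.1250
Σ(xᵢ − x̄)² = 2210.8750 ⇒ m₂ = 276.35938
Σ(xᵢ − x̄)⁴ = 3165041.7754 ⇒ m₄ = 395630.22192
m₂² = 76374.50415
β₂ = m₄/m₂² = 395630.22192 / 76374.50415 ≈ 5.180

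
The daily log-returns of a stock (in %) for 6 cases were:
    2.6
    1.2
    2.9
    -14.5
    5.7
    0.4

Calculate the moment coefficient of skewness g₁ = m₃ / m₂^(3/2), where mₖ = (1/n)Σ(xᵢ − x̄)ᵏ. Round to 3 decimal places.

x̄ = (2.6 + 1.2 + 2.9 - 14.5 + 5.7 + 0.4) / 6 = -0.2833
deviations (xᵢ − x̄): 2.8833, 1.4833, 3.1833, -14.2167, 5.9833, 0.6833
Σ(xᵢ − x̄)² = 259.0283 ⇒ m₂ = 259.0283/6 = 43.17139
Σ(xᵢ − x̄)³ = -2599.3644 ⇒ m₃ = -2599.3644/6 = -433.22741
m₂^(3/2) = 43.17139^(1.5) = 283.65734
g₁ = m₃ / m₂^(3/2) = -433.22741 / 283.65734 ≈ -1.527

-1.527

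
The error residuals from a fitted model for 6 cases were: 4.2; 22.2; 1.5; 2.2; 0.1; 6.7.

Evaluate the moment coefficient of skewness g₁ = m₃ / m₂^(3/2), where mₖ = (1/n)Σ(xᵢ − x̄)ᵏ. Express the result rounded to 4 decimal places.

x̄ = (4.2 + 22.2 + 1.5 + 2.2 + 0.1 + 6.7) / 6 = 6.1500
deviations (xᵢ − x̄): -1.9500, 16.0500, -4.6500, -3.9500, -6.0500, 0.5500
Σ(xᵢ − x̄)² = 335.5350 ⇒ m₂ = 335.5350/6 = 55.92250
Σ(xᵢ − x̄)³ = 3743.6520 ⇒ m₃ = 3743.6520/6 = 623.94200
m₂^(3/2) = 55.92250^(1.5) = 418.19599
g₁ = m₃ / m₂^(3/2) = 623.94200 / 418.19599 ≈ 1.4920

1.4920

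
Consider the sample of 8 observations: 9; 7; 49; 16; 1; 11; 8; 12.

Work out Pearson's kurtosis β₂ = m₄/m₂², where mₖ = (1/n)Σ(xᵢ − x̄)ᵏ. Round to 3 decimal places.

x̄ = 14.1250
Σ(xᵢ − x̄)² = 1520.8750 ⇒ m₂ = 190.10938
Σ(xᵢ − x̄)⁴ = 1513780.0879 ⇒ m₄ = 189222.51099
m₂² = 36141.57446
β₂ = m₄/m₂² = 189222.51099 / 36141.57446 ≈ 5.236

5.236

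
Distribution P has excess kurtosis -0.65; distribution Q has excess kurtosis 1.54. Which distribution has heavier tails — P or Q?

Q

Higher excess kurtosis ⇒ heavier tails relative to the normal distribution.
-0.65 vs 1.54: the larger is 1.54, so Q has heavier tails. (Q is leptokurtic — heavier-than-normal tails; the other is platykurtic.)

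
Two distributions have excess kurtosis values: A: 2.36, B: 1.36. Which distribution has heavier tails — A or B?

Higher excess kurtosis ⇒ heavier tails relative to the normal distribution.
2.36 vs 1.36: the larger is 2.36, so A has heavier tails.

A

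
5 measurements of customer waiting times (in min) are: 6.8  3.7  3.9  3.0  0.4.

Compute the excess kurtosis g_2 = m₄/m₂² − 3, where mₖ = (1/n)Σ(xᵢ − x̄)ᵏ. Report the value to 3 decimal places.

-0.603

x̄ = 3.5600
Σ(xᵢ − x̄)² = 20.9320 ⇒ m₂ = 4.18640
Σ(xᵢ − x̄)⁴ = 210.0239 ⇒ m₄ = 42.00478
m₂² = 17.52594
g_2 = m₄/m₂² − 3 = 2.39672 − 3 ≈ -0.603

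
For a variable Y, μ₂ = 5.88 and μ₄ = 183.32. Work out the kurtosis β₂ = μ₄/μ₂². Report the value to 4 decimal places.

5.3022

μ₂² = 5.88² = 34.57440
μ₄/μ₂² = 183.32 / 34.57440 = 5.30219
β₂ ≈ 5.3022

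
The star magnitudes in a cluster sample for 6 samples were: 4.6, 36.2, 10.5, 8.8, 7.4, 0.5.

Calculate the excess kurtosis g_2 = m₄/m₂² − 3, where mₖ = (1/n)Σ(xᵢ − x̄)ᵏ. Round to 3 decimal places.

x̄ = 11.3333
Σ(xᵢ − x̄)² = 803.6333 ⇒ m₂ = 133.93889
Σ(xᵢ − x̄)⁴ = 398468.2665 ⇒ m₄ = 66411.37775
m₂² = 17939.62596
g_2 = m₄/m₂² − 3 = 3.70194 − 3 ≈ 0.702

0.702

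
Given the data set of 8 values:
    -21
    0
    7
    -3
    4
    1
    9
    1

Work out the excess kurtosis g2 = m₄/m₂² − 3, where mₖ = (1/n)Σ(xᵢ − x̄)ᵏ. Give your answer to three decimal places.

x̄ = -0.2500
Σ(xᵢ − x̄)² = 597.5000 ⇒ m₂ = 74.68750
Σ(xᵢ − x̄)⁴ = 195856.1563 ⇒ m₄ = 24482.01953
m₂² = 5578.22266
g2 = m₄/m₂² − 3 = 4.38886 − 3 ≈ 1.389

1.389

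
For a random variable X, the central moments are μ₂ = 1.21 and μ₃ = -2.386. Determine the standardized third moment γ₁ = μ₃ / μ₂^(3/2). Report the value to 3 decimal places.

σ = √μ₂ = √1.21 = 1.10000
σ³ = μ₂^(3/2) = 1.33100
γ₁ = μ₃/σ³ = -2.386 / 1.33100 ≈ -1.793

-1.793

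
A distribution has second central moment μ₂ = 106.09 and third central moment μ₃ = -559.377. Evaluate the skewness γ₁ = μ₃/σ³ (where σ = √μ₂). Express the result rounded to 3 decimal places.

σ = √μ₂ = √106.09 = 10.30000
σ³ = μ₂^(3/2) = 1092.72700
γ₁ = μ₃/σ³ = -559.377 / 1092.72700 ≈ -0.512

-0.512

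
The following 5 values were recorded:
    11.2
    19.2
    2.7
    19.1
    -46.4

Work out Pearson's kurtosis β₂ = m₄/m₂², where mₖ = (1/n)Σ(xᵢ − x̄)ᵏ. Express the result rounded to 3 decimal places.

x̄ = 1.1600
Σ(xᵢ − x̄)² = 3012.4120 ⇒ m₂ = 602.48240
Σ(xᵢ − x̄)⁴ = 5336096.2135 ⇒ m₄ = 1067219.24269
m₂² = 362985.04231
β₂ = m₄/m₂² = 1067219.24269 / 362985.04231 ≈ 2.940

2.940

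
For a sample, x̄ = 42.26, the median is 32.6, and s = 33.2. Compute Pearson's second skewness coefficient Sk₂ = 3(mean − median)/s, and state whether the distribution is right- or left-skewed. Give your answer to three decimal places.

Sk₂ = 3(42.26 − 32.6) / 33.2 = 3 × 9.6600 / 33.2
    = 28.9800 / 33.2 ≈ 0.873
Sk₂ > 0 ⇒ mean > median ⇒ right-skewed (positive skew).

0.873, right-skewed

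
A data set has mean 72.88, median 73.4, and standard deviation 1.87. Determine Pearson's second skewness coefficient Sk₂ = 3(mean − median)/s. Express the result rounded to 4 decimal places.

-0.8342

Sk₂ = 3(72.88 − 73.4) / 1.87 = 3 × -0.5200 / 1.87
    = -1.5600 / 1.87 ≈ -0.8342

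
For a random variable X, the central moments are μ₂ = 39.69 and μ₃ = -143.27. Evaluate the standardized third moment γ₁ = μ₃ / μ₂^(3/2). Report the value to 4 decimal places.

-0.5730

σ = √μ₂ = √39.69 = 6.30000
σ³ = μ₂^(3/2) = 250.04700
γ₁ = μ₃/σ³ = -143.27 / 250.04700 ≈ -0.5730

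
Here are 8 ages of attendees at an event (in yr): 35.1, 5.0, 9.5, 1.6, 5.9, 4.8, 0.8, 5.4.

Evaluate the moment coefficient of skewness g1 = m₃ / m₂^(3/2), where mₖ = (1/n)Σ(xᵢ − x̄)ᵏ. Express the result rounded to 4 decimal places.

2.0113

x̄ = (35.1 + 5.0 + 9.5 + 1.6 + 5.9 + 4.8 + 0.8 + 5.4) / 8 = 8.5125
deviations (xᵢ − x̄): 26.5875, -3.5125, 0.9875, -6.9125, -2.6125, -3.7125, -7.7125, -3.1125
Σ(xᵢ − x̄)² = 857.7688 ⇒ m₂ = 857.7688/8 = 107.22109
Σ(xᵢ − x̄)³ = 17863.9927 ⇒ m₃ = 17863.9927/8 = 2232.99908
m₂^(3/2) = 107.22109^(1.5) = 1110.24890
g1 = m₃ / m₂^(3/2) = 2232.99908 / 1110.24890 ≈ 2.0113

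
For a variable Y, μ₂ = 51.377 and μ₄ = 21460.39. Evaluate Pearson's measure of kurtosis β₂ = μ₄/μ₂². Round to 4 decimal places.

μ₂² = 51.377² = 2639.59613
μ₄/μ₂² = 21460.39 / 2639.59613 = 8.13018
β₂ ≈ 8.1302

8.1302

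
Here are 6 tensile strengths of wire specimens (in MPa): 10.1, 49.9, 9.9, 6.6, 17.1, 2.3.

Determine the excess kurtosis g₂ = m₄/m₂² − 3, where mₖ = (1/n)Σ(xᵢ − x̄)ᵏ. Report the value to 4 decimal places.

0.6571

x̄ = 15.9833
Σ(xᵢ − x̄)² = 1498.4883 ⇒ m₂ = 249.74806
Σ(xᵢ − x̄)⁴ = 1368660.6151 ⇒ m₄ = 228110.10252
m₂² = 62374.09125
g₂ = m₄/m₂² − 3 = 3.65713 − 3 ≈ 0.6571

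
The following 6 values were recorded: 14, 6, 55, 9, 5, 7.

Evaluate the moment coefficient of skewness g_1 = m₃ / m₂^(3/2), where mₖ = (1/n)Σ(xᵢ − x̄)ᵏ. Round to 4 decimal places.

x̄ = (14 + 6 + 55 + 9 + 5 + 7) / 6 = 16.0000
deviations (xᵢ − x̄): -2.0000, -10.0000, 39.0000, -7.0000, -11.0000, -9.0000
Σ(xᵢ − x̄)² = 1876.0000 ⇒ m₂ = 1876.0000/6 = 312.66667
Σ(xᵢ − x̄)³ = 55908.0000 ⇒ m₃ = 55908.0000/6 = 9318.00000
m₂^(3/2) = 312.66667^(1.5) = 5528.69173
g_1 = m₃ / m₂^(3/2) = 9318.00000 / 5528.69173 ≈ 1.6854

1.6854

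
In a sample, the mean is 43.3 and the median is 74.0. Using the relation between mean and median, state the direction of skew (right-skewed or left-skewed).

mean − median = 43.3 − 74.0 = -30.7
mean < median ⇒ the longer tail is on the left ⇒ left-skewed (negatively skewed).

left-skewed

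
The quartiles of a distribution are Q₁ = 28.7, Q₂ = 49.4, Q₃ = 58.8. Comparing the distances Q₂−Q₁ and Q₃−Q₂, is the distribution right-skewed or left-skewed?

left-skewed

Q₂ − Q₁ = 20.7;  Q₃ − Q₂ = 9.4
Q₂ − Q₁ > Q₃ − Q₂ ⇒ the lower half is more spread out ⇒ left-skewed.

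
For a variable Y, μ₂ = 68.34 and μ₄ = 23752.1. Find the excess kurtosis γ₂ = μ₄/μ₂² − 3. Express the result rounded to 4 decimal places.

2.0857

μ₂² = 68.34² = 4670.35560
μ₄/μ₂² = 23752.1 / 4670.35560 = 5.08572
γ₂ = 5.08572 − 3 ≈ 2.0857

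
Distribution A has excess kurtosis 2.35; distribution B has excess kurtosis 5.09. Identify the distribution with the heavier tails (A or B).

B

Higher excess kurtosis ⇒ heavier tails relative to the normal distribution.
2.35 vs 5.09: the larger is 5.09, so B has heavier tails.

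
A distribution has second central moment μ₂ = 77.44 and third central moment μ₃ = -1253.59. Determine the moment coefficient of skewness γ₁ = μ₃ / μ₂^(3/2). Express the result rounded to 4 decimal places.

-1.8395

σ = √μ₂ = √77.44 = 8.80000
σ³ = μ₂^(3/2) = 681.47200
γ₁ = μ₃/σ³ = -1253.59 / 681.47200 ≈ -1.8395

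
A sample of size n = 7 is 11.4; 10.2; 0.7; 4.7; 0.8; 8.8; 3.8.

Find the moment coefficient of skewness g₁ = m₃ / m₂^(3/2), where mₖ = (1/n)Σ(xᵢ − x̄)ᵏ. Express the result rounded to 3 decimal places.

x̄ = (11.4 + 10.2 + 0.7 + 4.7 + 0.8 + 8.8 + 3.8) / 7 = 5.7714
deviations (xᵢ − x̄): 5.6286, 4.4286, -5.0714, -1.0714, -4.9714, 3.0286, -1.9714
Σ(xᵢ − x̄)² = 115.9343 ⇒ m₂ = 115.9343/7 = 16.56204
Σ(xᵢ − x̄)³ = 30.7554 ⇒ m₃ = 30.7554/7 = 4.39363
m₂^(3/2) = 16.56204^(1.5) = 67.40169
g₁ = m₃ / m₂^(3/2) = 4.39363 / 67.40169 ≈ 0.065

0.065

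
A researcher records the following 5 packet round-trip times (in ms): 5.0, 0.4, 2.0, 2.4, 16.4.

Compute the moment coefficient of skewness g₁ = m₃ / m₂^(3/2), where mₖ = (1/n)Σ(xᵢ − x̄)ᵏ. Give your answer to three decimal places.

1.268

x̄ = (5.0 + 0.4 + 2.0 + 2.4 + 16.4) / 5 = 5.2400
deviations (xᵢ − x̄): -0.2400, -4.8400, -3.2400, -2.8400, 11.1600
Σ(xᵢ − x̄)² = 166.5920 ⇒ m₂ = 166.5920/5 = 33.31840
Σ(xᵢ − x̄)³ = 1219.6166 ⇒ m₃ = 1219.6166/5 = 243.92333
m₂^(3/2) = 33.31840^(1.5) = 192.32078
g₁ = m₃ / m₂^(3/2) = 243.92333 / 192.32078 ≈ 1.268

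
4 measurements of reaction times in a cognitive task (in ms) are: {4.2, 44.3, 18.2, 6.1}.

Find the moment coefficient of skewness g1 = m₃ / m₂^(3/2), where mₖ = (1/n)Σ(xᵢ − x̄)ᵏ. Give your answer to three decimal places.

0.810

x̄ = (4.2 + 44.3 + 18.2 + 6.1) / 4 = 18.2000
deviations (xᵢ − x̄): -14.0000, 26.1000, 0.0000, -12.1000
Σ(xᵢ − x̄)² = 1023.6200 ⇒ m₂ = 1023.6200/4 = 255.90500
Σ(xᵢ − x̄)³ = 13264.0200 ⇒ m₃ = 13264.0200/4 = 3316.00500
m₂^(3/2) = 255.90500^(1.5) = 4093.72021
g1 = m₃ / m₂^(3/2) = 3316.00500 / 4093.72021 ≈ 0.810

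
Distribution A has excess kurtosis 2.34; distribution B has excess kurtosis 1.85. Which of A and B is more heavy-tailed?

Higher excess kurtosis ⇒ heavier tails relative to the normal distribution.
2.34 vs 1.85: the larger is 2.34, so A has heavier tails.

A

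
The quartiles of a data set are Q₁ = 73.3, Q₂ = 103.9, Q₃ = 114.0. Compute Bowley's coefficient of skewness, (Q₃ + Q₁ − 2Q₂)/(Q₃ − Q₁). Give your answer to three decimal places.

numerator: Q₃ + Q₁ − 2Q₂ = 114.0 + 73.3 − 2×103.9 = -20.5000
denominator: Q₃ − Q₁ = 114.0 − 73.3 = 40.7000
Bowley skewness = -20.5000 / 40.7000 ≈ -0.504

-0.504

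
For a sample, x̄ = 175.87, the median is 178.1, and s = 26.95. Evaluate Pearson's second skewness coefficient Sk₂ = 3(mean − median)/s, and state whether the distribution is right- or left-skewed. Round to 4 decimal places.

-0.2482, left-skewed

Sk₂ = 3(175.87 − 178.1) / 26.95 = 3 × -2.2300 / 26.95
    = -6.6900 / 26.95 ≈ -0.2482
Sk₂ < 0 ⇒ mean < median ⇒ left-skewed (negative skew).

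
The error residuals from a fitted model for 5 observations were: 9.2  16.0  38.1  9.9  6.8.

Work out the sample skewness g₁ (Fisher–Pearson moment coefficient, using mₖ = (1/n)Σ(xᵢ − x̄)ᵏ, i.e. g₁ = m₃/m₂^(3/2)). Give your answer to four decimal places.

1.2594

x̄ = (9.2 + 16.0 + 38.1 + 9.9 + 6.8) / 5 = 16.0000
deviations (xᵢ − x̄): -6.8000, 0.0000, 22.1000, -6.1000, -9.2000
Σ(xᵢ − x̄)² = 656.5000 ⇒ m₂ = 656.5000/5 = 131.30000
Σ(xᵢ − x̄)³ = 9473.7600 ⇒ m₃ = 9473.7600/5 = 1894.75200
m₂^(3/2) = 131.30000^(1.5) = 1504.51696
g₁ = m₃ / m₂^(3/2) = 1894.75200 / 1504.51696 ≈ 1.2594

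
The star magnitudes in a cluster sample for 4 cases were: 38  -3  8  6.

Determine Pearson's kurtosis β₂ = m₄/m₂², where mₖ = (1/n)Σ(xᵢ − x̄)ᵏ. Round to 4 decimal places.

x̄ = 12.2500
Σ(xᵢ − x̄)² = 952.7500 ⇒ m₂ = 238.18750
Σ(xᵢ − x̄)⁴ = 495589.3281 ⇒ m₄ = 123897.33203
m₂² = 56733.28516
β₂ = m₄/m₂² = 123897.33203 / 56733.28516 ≈ 2.1839

2.1839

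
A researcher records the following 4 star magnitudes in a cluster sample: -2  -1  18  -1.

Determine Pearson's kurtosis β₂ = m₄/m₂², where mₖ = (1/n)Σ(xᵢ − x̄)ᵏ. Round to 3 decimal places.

2.327

x̄ = 3.5000
Σ(xᵢ − x̄)² = 281.0000 ⇒ m₂ = 70.25000
Σ(xᵢ − x̄)⁴ = 45940.2500 ⇒ m₄ = 11485.06250
m₂² = 4935.06250
β₂ = m₄/m₂² = 11485.06250 / 4935.06250 ≈ 2.327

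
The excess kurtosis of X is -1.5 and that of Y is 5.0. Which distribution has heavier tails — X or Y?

Higher excess kurtosis ⇒ heavier tails relative to the normal distribution.
-1.5 vs 5.0: the larger is 5.0, so Y has heavier tails. (Y is leptokurtic — heavier-than-normal tails; the other is platykurtic.)

Y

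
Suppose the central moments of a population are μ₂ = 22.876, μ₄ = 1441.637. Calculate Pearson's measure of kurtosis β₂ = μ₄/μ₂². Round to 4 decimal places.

μ₂² = 22.876² = 523.31138
μ₄/μ₂² = 1441.637 / 523.31138 = 2.75484
β₂ ≈ 2.7548

2.7548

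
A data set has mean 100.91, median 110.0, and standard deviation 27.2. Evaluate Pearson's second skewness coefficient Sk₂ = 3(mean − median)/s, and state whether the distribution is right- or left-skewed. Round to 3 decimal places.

-1.003, left-skewed

Sk₂ = 3(100.91 − 110.0) / 27.2 = 3 × -9.0900 / 27.2
    = -27.2700 / 27.2 ≈ -1.003
Sk₂ < 0 ⇒ mean < median ⇒ left-skewed (negative skew).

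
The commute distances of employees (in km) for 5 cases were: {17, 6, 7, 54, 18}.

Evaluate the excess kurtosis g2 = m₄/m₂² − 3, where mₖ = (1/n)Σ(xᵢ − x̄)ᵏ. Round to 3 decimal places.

-0.129

x̄ = 20.4000
Σ(xᵢ − x̄)² = 1533.2000 ⇒ m₂ = 306.64000
Σ(xᵢ − x̄)⁴ = 1349957.4560 ⇒ m₄ = 269991.49120
m₂² = 94028.08960
g2 = m₄/m₂² − 3 = 2.87139 − 3 ≈ -0.129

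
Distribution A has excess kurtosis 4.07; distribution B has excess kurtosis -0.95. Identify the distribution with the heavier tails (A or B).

A

Higher excess kurtosis ⇒ heavier tails relative to the normal distribution.
4.07 vs -0.95: the larger is 4.07, so A has heavier tails. (A is leptokurtic — heavier-than-normal tails; the other is platykurtic.)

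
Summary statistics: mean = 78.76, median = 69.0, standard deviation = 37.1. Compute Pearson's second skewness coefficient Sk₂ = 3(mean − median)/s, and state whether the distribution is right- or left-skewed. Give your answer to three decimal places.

0.789, right-skewed

Sk₂ = 3(78.76 − 69.0) / 37.1 = 3 × 9.7600 / 37.1
    = 29.2800 / 37.1 ≈ 0.789
Sk₂ > 0 ⇒ mean > median ⇒ right-skewed (positive skew).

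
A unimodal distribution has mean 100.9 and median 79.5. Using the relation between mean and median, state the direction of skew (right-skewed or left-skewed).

mean − median = 100.9 − 79.5 = 21.4
mean > median ⇒ the longer tail is on the right ⇒ right-skewed (positively skewed).

right-skewed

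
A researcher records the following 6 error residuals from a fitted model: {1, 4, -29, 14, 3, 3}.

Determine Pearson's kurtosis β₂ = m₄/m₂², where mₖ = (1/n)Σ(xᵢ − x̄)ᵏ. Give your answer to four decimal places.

x̄ = -0.6667
Σ(xᵢ − x̄)² = 1069.3333 ⇒ m₂ = 178.22222
Σ(xᵢ − x̄)⁴ = 691568.4444 ⇒ m₄ = 115261.40741
m₂² = 31763.16049
β₂ = m₄/m₂² = 115261.40741 / 31763.16049 ≈ 3.6288

3.6288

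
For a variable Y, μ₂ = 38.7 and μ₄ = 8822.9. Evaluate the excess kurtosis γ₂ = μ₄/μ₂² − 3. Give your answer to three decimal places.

2.891

μ₂² = 38.7² = 1497.69000
μ₄/μ₂² = 8822.9 / 1497.69000 = 5.89101
γ₂ = 5.89101 − 3 ≈ 2.891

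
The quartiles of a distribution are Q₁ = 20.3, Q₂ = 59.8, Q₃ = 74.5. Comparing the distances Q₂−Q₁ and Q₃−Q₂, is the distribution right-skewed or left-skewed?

Q₂ − Q₁ = 39.5;  Q₃ − Q₂ = 14.7
Q₂ − Q₁ > Q₃ − Q₂ ⇒ the lower half is more spread out ⇒ left-skewed.

left-skewed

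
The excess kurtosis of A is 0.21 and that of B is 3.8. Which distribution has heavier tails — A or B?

Higher excess kurtosis ⇒ heavier tails relative to the normal distribution.
0.21 vs 3.8: the larger is 3.8, so B has heavier tails.

B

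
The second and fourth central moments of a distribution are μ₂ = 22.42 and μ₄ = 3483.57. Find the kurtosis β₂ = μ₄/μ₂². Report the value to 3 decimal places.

μ₂² = 22.42² = 502.65640
μ₄/μ₂² = 3483.57 / 502.65640 = 6.93032
β₂ ≈ 6.930

6.930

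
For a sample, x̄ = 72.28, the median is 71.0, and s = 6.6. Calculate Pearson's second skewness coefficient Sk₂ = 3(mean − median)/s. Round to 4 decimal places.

0.5818

Sk₂ = 3(72.28 − 71.0) / 6.6 = 3 × 1.2800 / 6.6
    = 3.8400 / 6.6 ≈ 0.5818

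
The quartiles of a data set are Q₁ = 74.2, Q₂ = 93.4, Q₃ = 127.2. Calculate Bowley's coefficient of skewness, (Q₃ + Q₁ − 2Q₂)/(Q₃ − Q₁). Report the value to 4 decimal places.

0.2755

numerator: Q₃ + Q₁ − 2Q₂ = 127.2 + 74.2 − 2×93.4 = 14.6000
denominator: Q₃ − Q₁ = 127.2 − 74.2 = 53.0000
Bowley skewness = 14.6000 / 53.0000 ≈ 0.2755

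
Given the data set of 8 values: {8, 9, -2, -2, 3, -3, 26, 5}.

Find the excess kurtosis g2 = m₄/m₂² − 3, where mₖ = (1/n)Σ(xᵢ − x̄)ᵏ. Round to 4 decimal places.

x̄ = 5.5000
Σ(xᵢ − x̄)² = 630.0000 ⇒ m₂ = 78.75000
Σ(xᵢ − x̄)⁴ = 188386.5000 ⇒ m₄ = 23548.31250
m₂² = 6201.56250
g2 = m₄/m₂² − 3 = 3.79716 − 3 ≈ 0.7972

0.7972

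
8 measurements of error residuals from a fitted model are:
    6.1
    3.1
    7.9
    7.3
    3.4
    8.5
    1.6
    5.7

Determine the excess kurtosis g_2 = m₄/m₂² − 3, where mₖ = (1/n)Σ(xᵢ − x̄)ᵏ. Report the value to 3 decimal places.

-1.319

x̄ = 5.4500
Σ(xᵢ − x̄)² = 43.7600 ⇒ m₂ = 5.47000
Σ(xᵢ − x̄)⁴ = 402.3280 ⇒ m₄ = 50.29099
m₂² = 29.92090
g_2 = m₄/m₂² − 3 = 1.68080 − 3 ≈ -1.319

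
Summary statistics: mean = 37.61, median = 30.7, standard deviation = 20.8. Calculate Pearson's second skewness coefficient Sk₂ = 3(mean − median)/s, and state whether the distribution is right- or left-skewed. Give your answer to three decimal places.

Sk₂ = 3(37.61 − 30.7) / 20.8 = 3 × 6.9100 / 20.8
    = 20.7300 / 20.8 ≈ 0.997
Sk₂ > 0 ⇒ mean > median ⇒ right-skewed (positive skew).

0.997, right-skewed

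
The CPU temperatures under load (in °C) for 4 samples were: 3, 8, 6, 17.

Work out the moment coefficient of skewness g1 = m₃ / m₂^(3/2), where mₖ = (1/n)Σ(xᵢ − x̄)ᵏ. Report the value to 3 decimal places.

0.759

x̄ = (3 + 8 + 6 + 17) / 4 = 8.5000
deviations (xᵢ − x̄): -5.5000, -0.5000, -2.5000, 8.5000
Σ(xᵢ − x̄)² = 109.0000 ⇒ m₂ = 109.0000/4 = 27.25000
Σ(xᵢ − x̄)³ = 432.0000 ⇒ m₃ = 432.0000/4 = 108.00000
m₂^(3/2) = 27.25000^(1.5) = 142.24918
g1 = m₃ / m₂^(3/2) = 108.00000 / 142.24918 ≈ 0.759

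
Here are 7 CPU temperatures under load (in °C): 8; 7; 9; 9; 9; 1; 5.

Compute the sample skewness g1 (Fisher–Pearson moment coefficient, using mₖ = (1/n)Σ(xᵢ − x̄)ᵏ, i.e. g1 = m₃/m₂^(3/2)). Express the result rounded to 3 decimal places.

-1.214

x̄ = (8 + 7 + 9 + 9 + 9 + 1 + 5) / 7 = 6.8571
deviations (xᵢ − x̄): 1.1429, 0.1429, 2.1429, 2.1429, 2.1429, -5.8571, -1.8571
Σ(xᵢ − x̄)² = 52.8571 ⇒ m₂ = 52.8571/7 = 7.55102
Σ(xᵢ − x̄)³ = -176.3265 ⇒ m₃ = -176.3265/7 = -25.18950
m₂^(3/2) = 7.55102^(1.5) = 20.74954
g1 = m₃ / m₂^(3/2) = -25.18950 / 20.74954 ≈ -1.214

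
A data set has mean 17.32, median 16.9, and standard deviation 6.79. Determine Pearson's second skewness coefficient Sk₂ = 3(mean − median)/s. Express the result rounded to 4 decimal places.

Sk₂ = 3(17.32 − 16.9) / 6.79 = 3 × 0.4200 / 6.79
    = 1.2600 / 6.79 ≈ 0.1856

0.1856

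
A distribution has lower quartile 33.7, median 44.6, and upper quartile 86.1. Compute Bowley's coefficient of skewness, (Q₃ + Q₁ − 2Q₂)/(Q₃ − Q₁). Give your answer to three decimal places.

numerator: Q₃ + Q₁ − 2Q₂ = 86.1 + 33.7 − 2×44.6 = 30.6000
denominator: Q₃ − Q₁ = 86.1 − 33.7 = 52.4000
Bowley skewness = 30.6000 / 52.4000 ≈ 0.584

0.584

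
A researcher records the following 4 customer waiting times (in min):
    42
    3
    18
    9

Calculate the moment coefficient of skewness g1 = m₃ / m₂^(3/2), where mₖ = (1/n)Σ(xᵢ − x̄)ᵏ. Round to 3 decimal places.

x̄ = (42 + 3 + 18 + 9) / 4 = 18.0000
deviations (xᵢ − x̄): 24.0000, -15.0000, 0.0000, -9.0000
Σ(xᵢ − x̄)² = 882.0000 ⇒ m₂ = 882.0000/4 = 220.50000
Σ(xᵢ − x̄)³ = 9720.0000 ⇒ m₃ = 9720.0000/4 = 2430.00000
m₂^(3/2) = 220.50000^(1.5) = 3274.25795
g1 = m₃ / m₂^(3/2) = 2430.00000 / 3274.25795 ≈ 0.742

0.742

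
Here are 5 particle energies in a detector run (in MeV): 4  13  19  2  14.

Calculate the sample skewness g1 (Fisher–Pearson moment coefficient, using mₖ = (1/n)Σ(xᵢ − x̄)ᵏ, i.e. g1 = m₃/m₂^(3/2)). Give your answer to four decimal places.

x̄ = (4 + 13 + 19 + 2 + 14) / 5 = 10.4000
deviations (xᵢ − x̄): -6.4000, 2.6000, 8.6000, -8.4000, 3.6000
Σ(xᵢ − x̄)² = 205.2000 ⇒ m₂ = 205.2000/5 = 41.04000
Σ(xᵢ − x̄)³ = -154.5600 ⇒ m₃ = -154.5600/5 = -30.91200
m₂^(3/2) = 41.04000^(1.5) = 262.91237
g1 = m₃ / m₂^(3/2) = -30.91200 / 262.91237 ≈ -0.1176

-0.1176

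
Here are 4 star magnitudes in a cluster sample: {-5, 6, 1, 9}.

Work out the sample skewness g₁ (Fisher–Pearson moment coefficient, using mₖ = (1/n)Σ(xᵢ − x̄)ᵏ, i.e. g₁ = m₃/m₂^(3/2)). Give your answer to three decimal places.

-0.321

x̄ = (-5 + 6 + 1 + 9) / 4 = 2.7500
deviations (xᵢ − x̄): -7.7500, 3.2500, -1.7500, 6.2500
Σ(xᵢ − x̄)² = 112.7500 ⇒ m₂ = 112.7500/4 = 28.18750
Σ(xᵢ − x̄)³ = -192.3750 ⇒ m₃ = -192.3750/4 = -48.09375
m₂^(3/2) = 28.18750^(1.5) = 149.65280
g₁ = m₃ / m₂^(3/2) = -48.09375 / 149.65280 ≈ -0.321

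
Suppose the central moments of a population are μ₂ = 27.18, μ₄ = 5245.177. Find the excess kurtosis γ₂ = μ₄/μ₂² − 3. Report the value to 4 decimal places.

μ₂² = 27.18² = 738.75240
μ₄/μ₂² = 5245.177 / 738.75240 = 7.10005
γ₂ = 7.10005 − 3 ≈ 4.1000

4.1000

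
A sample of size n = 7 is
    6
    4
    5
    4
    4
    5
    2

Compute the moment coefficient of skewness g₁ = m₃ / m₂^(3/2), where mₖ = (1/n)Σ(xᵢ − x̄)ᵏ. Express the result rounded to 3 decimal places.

x̄ = (6 + 4 + 5 + 4 + 4 + 5 + 2) / 7 = 4.2857
deviations (xᵢ − x̄): 1.7143, -0.2857, 0.7143, -0.2857, -0.2857, 0.7143, -2.2857
Σ(xᵢ − x̄)² = 9.4286 ⇒ m₂ = 9.4286/7 = 1.34694
Σ(xᵢ − x̄)³ = -6.2449 ⇒ m₃ = -6.2449/7 = -0.89213
m₂^(3/2) = 1.34694^(1.5) = 1.56323
g₁ = m₃ / m₂^(3/2) = -0.89213 / 1.56323 ≈ -0.571

-0.571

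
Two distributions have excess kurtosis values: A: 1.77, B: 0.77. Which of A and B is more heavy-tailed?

Higher excess kurtosis ⇒ heavier tails relative to the normal distribution.
1.77 vs 0.77: the larger is 1.77, so A has heavier tails.

A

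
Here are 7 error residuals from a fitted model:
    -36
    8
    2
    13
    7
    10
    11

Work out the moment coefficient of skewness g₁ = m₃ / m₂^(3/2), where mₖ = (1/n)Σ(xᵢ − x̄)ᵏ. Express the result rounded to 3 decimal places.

-1.872

x̄ = (-36 + 8 + 2 + 13 + 7 + 10 + 11) / 7 = 2.1429
deviations (xᵢ − x̄): -38.1429, 5.8571, -0.1429, 10.8571, 4.8571, 7.8571, 8.8571
Σ(xᵢ − x̄)² = 1770.8571 ⇒ m₂ = 1770.8571/7 = 252.97959
Σ(xᵢ − x̄)³ = -52717.9592 ⇒ m₃ = -52717.9592/7 = -7531.13703
m₂^(3/2) = 252.97959^(1.5) = 4023.72444
g₁ = m₃ / m₂^(3/2) = -7531.13703 / 4023.72444 ≈ -1.872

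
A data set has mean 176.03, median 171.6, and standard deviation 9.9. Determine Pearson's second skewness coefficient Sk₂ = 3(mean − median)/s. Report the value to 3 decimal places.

Sk₂ = 3(176.03 − 171.6) / 9.9 = 3 × 4.4300 / 9.9
    = 13.2900 / 9.9 ≈ 1.342

1.342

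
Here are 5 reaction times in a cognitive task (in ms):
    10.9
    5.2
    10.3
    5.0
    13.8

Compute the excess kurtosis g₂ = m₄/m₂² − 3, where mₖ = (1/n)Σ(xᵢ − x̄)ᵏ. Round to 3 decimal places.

-1.536

x̄ = 9.0400
Σ(xᵢ − x̄)² = 58.7720 ⇒ m₂ = 11.75440
Σ(xᵢ − x̄)⁴ = 1011.6835 ⇒ m₄ = 202.33670
m₂² = 138.16592
g₂ = m₄/m₂² − 3 = 1.46445 − 3 ≈ -1.536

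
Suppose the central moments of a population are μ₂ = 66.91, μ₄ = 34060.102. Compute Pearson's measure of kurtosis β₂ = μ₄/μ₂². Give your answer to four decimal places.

7.6079

μ₂² = 66.91² = 4476.94810
μ₄/μ₂² = 34060.102 / 4476.94810 = 7.60788
β₂ ≈ 7.6079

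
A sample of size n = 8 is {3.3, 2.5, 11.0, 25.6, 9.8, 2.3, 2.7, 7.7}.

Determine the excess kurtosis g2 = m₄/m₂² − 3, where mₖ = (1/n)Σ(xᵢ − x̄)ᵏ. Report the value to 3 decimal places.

x̄ = 8.1125
Σ(xᵢ − x̄)² = 434.9088 ⇒ m₂ = 54.36359
Σ(xᵢ − x̄)⁴ = 97127.3310 ⇒ m₄ = 12140.91637
m₂² = 2955.40033
g2 = m₄/m₂² − 3 = 4.10804 − 3 ≈ 1.108

1.108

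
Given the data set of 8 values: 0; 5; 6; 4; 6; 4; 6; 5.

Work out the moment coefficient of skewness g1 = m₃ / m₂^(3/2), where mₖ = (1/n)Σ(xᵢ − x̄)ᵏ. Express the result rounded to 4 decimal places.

x̄ = (0 + 5 + 6 + 4 + 6 + 4 + 6 + 5) / 8 = 4.5000
deviations (xᵢ − x̄): -4.5000, 0.5000, 1.5000, -0.5000, 1.5000, -0.5000, 1.5000, 0.5000
Σ(xᵢ − x̄)² = 28.0000 ⇒ m₂ = 28.0000/8 = 3.50000
Σ(xᵢ − x̄)³ = -81.0000 ⇒ m₃ = -81.0000/8 = -10.12500
m₂^(3/2) = 3.50000^(1.5) = 6.54790
g1 = m₃ / m₂^(3/2) = -10.12500 / 6.54790 ≈ -1.5463

-1.5463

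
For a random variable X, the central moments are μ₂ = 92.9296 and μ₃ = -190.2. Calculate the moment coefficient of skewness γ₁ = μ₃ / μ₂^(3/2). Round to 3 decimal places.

-0.212

σ = √μ₂ = √92.9296 = 9.64000
σ³ = μ₂^(3/2) = 895.84134
γ₁ = μ₃/σ³ = -190.2 / 895.84134 ≈ -0.212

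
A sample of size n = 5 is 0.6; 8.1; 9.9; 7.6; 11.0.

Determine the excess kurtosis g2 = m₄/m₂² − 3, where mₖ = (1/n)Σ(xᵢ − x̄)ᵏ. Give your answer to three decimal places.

-0.259

x̄ = 7.4400
Σ(xᵢ − x̄)² = 65.9720 ⇒ m₂ = 13.19440
Σ(xᵢ − x̄)⁴ = 2386.3248 ⇒ m₄ = 477.26495
m₂² = 174.09219
g2 = m₄/m₂² − 3 = 2.74145 − 3 ≈ -0.259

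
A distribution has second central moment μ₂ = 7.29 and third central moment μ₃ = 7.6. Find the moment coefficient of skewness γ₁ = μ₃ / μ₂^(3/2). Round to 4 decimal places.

σ = √μ₂ = √7.29 = 2.70000
σ³ = μ₂^(3/2) = 19.68300
γ₁ = μ₃/σ³ = 7.6 / 19.68300 ≈ 0.3861

0.3861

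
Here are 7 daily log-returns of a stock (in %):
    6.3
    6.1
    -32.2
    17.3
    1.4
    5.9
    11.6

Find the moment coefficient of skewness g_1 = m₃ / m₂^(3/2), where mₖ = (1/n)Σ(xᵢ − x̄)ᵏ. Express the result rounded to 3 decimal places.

-1.607

x̄ = (6.3 + 6.1 - 32.2 + 17.3 + 1.4 + 5.9 + 11.6) / 7 = 2.3429
deviations (xᵢ − x̄): 3.9571, 3.7571, -34.5429, 14.9571, -0.9429, 3.5571, 9.2571
Σ(xᵢ − x̄)² = 1545.9371 ⇒ m₂ = 1545.9371/7 = 220.84816
Σ(xᵢ − x̄)³ = -36918.2329 ⇒ m₃ = -36918.2329/7 = -5274.03327
m₂^(3/2) = 220.84816^(1.5) = 3282.01595
g_1 = m₃ / m₂^(3/2) = -5274.03327 / 3282.01595 ≈ -1.607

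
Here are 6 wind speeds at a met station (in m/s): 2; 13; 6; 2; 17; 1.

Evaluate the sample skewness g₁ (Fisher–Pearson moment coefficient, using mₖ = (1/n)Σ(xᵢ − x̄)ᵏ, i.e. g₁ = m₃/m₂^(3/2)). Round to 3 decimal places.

x̄ = (2 + 13 + 6 + 2 + 17 + 1) / 6 = 6.8333
deviations (xᵢ − x̄): -4.8333, 6.1667, -0.8333, -4.8333, 10.1667, -5.8333
Σ(xᵢ − x̄)² = 222.8333 ⇒ m₂ = 222.8333/6 = 37.13889
Σ(xᵢ − x̄)³ = 860.4444 ⇒ m₃ = 860.4444/6 = 143.40741
m₂^(3/2) = 37.13889^(1.5) = 226.33064
g₁ = m₃ / m₂^(3/2) = 143.40741 / 226.33064 ≈ 0.634

0.634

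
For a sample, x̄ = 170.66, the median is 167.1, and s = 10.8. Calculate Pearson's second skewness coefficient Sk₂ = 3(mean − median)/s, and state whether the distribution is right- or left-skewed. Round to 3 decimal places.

0.989, right-skewed

Sk₂ = 3(170.66 − 167.1) / 10.8 = 3 × 3.5600 / 10.8
    = 10.6800 / 10.8 ≈ 0.989
Sk₂ > 0 ⇒ mean > median ⇒ right-skewed (positive skew).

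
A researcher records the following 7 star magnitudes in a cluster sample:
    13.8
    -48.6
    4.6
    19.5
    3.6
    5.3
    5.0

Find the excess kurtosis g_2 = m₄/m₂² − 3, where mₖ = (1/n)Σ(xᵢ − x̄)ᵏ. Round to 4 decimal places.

1.5764

x̄ = 0.4571
Σ(xᵢ − x̄)² = 3018.3971 ⇒ m₂ = 431.19959
Σ(xᵢ − x̄)⁴ = 5956303.5323 ⇒ m₄ = 850900.50461
m₂² = 185933.08800
g_2 = m₄/m₂² − 3 = 4.57638 − 3 ≈ 1.5764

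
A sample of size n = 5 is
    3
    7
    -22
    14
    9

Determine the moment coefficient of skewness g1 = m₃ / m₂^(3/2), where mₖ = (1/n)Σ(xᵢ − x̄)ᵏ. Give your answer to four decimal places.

-1.2079

x̄ = (3 + 7 - 22 + 14 + 9) / 5 = 2.2000
deviations (xᵢ − x̄): 0.8000, 4.8000, -24.2000, 11.8000, 6.8000
Σ(xᵢ − x̄)² = 794.8000 ⇒ m₂ = 794.8000/5 = 158.96000
Σ(xᵢ − x̄)³ = -12103.9200 ⇒ m₃ = -12103.9200/5 = -2420.78400
m₂^(3/2) = 158.96000^(1.5) = 2004.15719
g1 = m₃ / m₂^(3/2) = -2420.78400 / 2004.15719 ≈ -1.2079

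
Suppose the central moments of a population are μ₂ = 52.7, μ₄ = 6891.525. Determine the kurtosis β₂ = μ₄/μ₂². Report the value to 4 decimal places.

μ₂² = 52.7² = 2777.29000
μ₄/μ₂² = 6891.525 / 2777.29000 = 2.48138
β₂ ≈ 2.4814

2.4814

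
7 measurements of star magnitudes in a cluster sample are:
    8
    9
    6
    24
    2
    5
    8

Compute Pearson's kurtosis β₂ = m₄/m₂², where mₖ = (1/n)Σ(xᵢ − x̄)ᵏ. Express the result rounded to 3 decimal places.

x̄ = 8.8571
Σ(xᵢ − x̄)² = 300.8571 ⇒ m₂ = 42.97959
Σ(xᵢ − x̄)⁴ = 55081.2770 ⇒ m₄ = 7868.75385
m₂² = 1847.24531
β₂ = m₄/m₂² = 7868.75385 / 1847.24531 ≈ 4.260

4.260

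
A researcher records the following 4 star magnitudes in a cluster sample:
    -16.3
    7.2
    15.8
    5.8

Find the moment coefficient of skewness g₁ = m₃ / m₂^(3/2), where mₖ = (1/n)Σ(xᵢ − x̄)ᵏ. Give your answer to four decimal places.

-0.7821

x̄ = (-16.3 + 7.2 + 15.8 + 5.8) / 4 = 3.1250
deviations (xᵢ − x̄): -19.4250, 4.0750, 12.6750, 2.6750
Σ(xᵢ − x̄)² = 561.7475 ⇒ m₂ = 561.7475/4 = 140.43688
Σ(xᵢ − x̄)³ = -5206.5281 ⇒ m₃ = -5206.5281/4 = -1301.63203
m₂^(3/2) = 140.43688^(1.5) = 1664.26215
g₁ = m₃ / m₂^(3/2) = -1301.63203 / 1664.26215 ≈ -0.7821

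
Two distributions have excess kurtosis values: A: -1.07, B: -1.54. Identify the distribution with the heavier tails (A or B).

Higher excess kurtosis ⇒ heavier tails relative to the normal distribution.
-1.07 vs -1.54: the larger is -1.07, so A has heavier tails.

A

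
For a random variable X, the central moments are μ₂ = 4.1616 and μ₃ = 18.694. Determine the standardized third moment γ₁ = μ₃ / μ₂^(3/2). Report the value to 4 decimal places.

2.2020

σ = √μ₂ = √4.1616 = 2.04000
σ³ = μ₂^(3/2) = 8.48966
γ₁ = μ₃/σ³ = 18.694 / 8.48966 ≈ 2.2020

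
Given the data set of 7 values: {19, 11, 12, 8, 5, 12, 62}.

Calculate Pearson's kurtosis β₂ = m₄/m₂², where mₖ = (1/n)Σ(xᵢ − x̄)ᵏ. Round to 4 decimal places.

x̄ = 18.4286
Σ(xᵢ − x̄)² = 2325.7143 ⇒ m₂ = 332.24490
Σ(xᵢ − x̄)⁴ = 3654992.4548 ⇒ m₄ = 522141.77926
m₂² = 110386.67222
β₂ = m₄/m₂² = 522141.77926 / 110386.67222 ≈ 4.7301

4.7301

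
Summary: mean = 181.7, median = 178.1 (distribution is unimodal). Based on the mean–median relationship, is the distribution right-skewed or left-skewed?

right-skewed

mean − median = 181.7 − 178.1 = 3.6
mean > median ⇒ the longer tail is on the right ⇒ right-skewed (positively skewed).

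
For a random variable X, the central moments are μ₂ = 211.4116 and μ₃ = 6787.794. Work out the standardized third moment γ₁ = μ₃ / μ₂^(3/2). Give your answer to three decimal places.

σ = √μ₂ = √211.4116 = 14.54000
σ³ = μ₂^(3/2) = 3073.92466
γ₁ = μ₃/σ³ = 6787.794 / 3073.92466 ≈ 2.208

2.208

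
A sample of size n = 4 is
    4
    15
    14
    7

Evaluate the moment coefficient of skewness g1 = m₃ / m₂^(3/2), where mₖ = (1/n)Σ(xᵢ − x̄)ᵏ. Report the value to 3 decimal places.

x̄ = (4 + 15 + 14 + 7) / 4 = 10.0000
deviations (xᵢ − x̄): -6.0000, 5.0000, 4.0000, -3.0000
Σ(xᵢ − x̄)² = 86.0000 ⇒ m₂ = 86.0000/4 = 21.50000
Σ(xᵢ − x̄)³ = -54.0000 ⇒ m₃ = -54.0000/4 = -13.50000
m₂^(3/2) = 21.50000^(1.5) = 99.69140
g1 = m₃ / m₂^(3/2) = -13.50000 / 99.69140 ≈ -0.135

-0.135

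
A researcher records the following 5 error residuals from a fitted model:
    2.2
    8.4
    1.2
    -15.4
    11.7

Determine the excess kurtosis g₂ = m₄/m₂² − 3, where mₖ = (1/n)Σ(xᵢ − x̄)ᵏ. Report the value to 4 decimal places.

x̄ = 1.6200
Σ(xᵢ − x̄)² = 437.7680 ⇒ m₂ = 87.55360
Σ(xᵢ − x̄)⁴ = 96351.8327 ⇒ m₄ = 19270.36655
m₂² = 7665.63287
g₂ = m₄/m₂² − 3 = 2.51387 − 3 ≈ -0.4861

-0.4861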